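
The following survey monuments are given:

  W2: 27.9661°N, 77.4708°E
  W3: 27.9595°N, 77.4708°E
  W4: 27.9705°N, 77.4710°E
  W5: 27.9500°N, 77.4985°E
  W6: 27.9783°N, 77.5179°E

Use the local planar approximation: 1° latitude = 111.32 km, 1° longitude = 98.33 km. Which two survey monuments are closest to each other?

Pairwise distances:
W2–W3: 0.7347 km
W2–W4: 0.4902 km
W2–W5: 3.2605 km
W2–W6: 4.8264 km
W3–W4: 1.2247 km
W3–W5: 2.9218 km
W3–W6: 5.0822 km
W4–W5: 3.5383 km
W4–W6: 4.6927 km
W5–W6: 3.6829 km
Closest pair: W2–W4 at 0.4902 km.

W2 and W4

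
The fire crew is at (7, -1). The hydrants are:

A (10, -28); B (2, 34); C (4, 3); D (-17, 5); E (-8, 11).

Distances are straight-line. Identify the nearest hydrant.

Distances from (7, -1):
A: √((3)² + (-27)²) = √(9.000 + 729.000) = 27.2
B: √((-5)² + (35)²) = √(25.000 + 1225.000) = 35.4
C: √((-3)² + (4)²) = √(9.000 + 16.000) = 5.0
D: √((-24)² + (6)²) = √(576.000 + 36.000) = 24.7
E: √((-15)² + (12)²) = √(225.000 + 144.000) = 19.2
Minimum: C at 5.0.

C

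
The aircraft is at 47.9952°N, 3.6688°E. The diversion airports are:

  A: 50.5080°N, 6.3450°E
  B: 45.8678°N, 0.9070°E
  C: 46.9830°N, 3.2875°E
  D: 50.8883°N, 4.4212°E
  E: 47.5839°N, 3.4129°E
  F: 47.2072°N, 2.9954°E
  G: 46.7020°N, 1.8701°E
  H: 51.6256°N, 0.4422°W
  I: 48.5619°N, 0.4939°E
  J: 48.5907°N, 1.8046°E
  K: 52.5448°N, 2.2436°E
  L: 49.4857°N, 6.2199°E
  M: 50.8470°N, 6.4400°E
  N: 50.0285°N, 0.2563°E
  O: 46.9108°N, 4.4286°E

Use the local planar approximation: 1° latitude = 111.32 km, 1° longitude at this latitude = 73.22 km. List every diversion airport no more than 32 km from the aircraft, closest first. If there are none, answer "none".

Distances from 47.9952°N, 3.6688°E:
A: √((2.5128·111.32)² + (2.6762·73.22)²) = √(78246.017442 + 38396.937053) = 341.5303 km
B: √((-2.1274·111.32)² + (-2.7618·73.22)²) = √(56084.739256 + 40892.522343) = 311.4117 km
C: √((-1.0122·111.32)² + (-0.3813·73.22)²) = √(12696.355121 + 779.458612) = 116.0854 km
D: √((2.8931·111.32)² + (0.7524·73.22)²) = √(103722.574035 + 3034.988312) = 326.7378 km
E: √((-0.4113·111.32)² + (-0.2559·73.22)²) = √(2096.350104 + 351.075094) = 49.4715 km
F: √((-0.7880·111.32)² + (-0.6734·73.22)²) = √(7694.826470 + 2431.115953) = 100.6277 km
G: √((-1.2932·111.32)² + (-1.7987·73.22)²) = √(20724.200591 + 17345.104408) = 195.1136 km
H: √((3.6304·111.32)² + (-4.1110·73.22)²) = √(163326.009955 + 90605.466895) = 503.9161 km
I: √((0.5667·111.32)² + (-3.1749·73.22)²) = √(3979.722776 + 54040.523914) = 240.8739 km
J: √((0.5955·111.32)² + (-1.8642·73.22)²) = √(4394.504636 + 18631.355663) = 151.7427 km
K: √((4.5496·111.32)² + (-1.4252·73.22)²) = √(256503.222620 + 10889.578663) = 517.1004 km
L: √((1.4905·111.32)² + (2.5511·73.22)²) = √(27530.262732 + 34891.080163) = 249.8426 km
M: √((2.8518·111.32)² + (2.7712·73.22)²) = √(100782.360176 + 41171.357784) = 376.7675 km
N: √((2.0333·111.32)² + (-3.4125·73.22)²) = √(51232.944490 + 62431.643701) = 337.1418 km
O: √((-1.0844·111.32)² + (0.7598·73.22)²) = √(14572.209729 + 3094.981287) = 132.9180 km
Threshold 32 km: none within range.

none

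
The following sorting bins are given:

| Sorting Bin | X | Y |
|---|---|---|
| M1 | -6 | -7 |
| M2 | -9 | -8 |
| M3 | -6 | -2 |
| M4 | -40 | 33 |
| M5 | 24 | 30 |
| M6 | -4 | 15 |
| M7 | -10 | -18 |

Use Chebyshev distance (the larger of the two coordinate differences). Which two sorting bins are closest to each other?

Pairwise distances:
M1–M2: 3
M1–M3: 5
M2–M3: 6
M2–M7: 10
M1–M7: 11
M3–M7: 16
M3–M6: 17
M1–M6: 22
M2–M6: 23
M5–M6: 28
M3–M5: 32
M6–M7: 33
M3–M4: 35
M4–M6: 36
M1–M5: 37
M2–M5: 38
M1–M4: 40
M2–M4: 41
M5–M7: 48
M4–M7: 51
M4–M5: 64
Closest pair: M1–M2 at 3.

M1 and M2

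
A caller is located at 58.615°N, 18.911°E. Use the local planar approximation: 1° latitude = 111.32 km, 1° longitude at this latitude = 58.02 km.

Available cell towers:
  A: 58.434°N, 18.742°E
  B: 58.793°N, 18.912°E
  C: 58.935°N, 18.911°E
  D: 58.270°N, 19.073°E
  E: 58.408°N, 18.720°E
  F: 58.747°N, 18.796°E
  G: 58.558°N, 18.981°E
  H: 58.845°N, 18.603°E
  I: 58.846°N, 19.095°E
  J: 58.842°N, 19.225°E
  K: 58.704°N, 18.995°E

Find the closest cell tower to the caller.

Distances from 58.615°N, 18.911°E:
A: √((-0.181·111.32)² + (-0.169·58.02)²) = √(405.97898 + 96.14548) = 22.408 km
B: √((0.178·111.32)² + (0.001·58.02)²) = √(392.63264 + 0.00337) = 19.815 km
C: √((0.320·111.32)² + (0.000·58.02)²) = √(1268.95538 + 0.00000) = 35.622 km
D: √((-0.345·111.32)² + (0.162·58.02)²) = √(1474.97475 + 88.34571) = 39.539 km
E: √((-0.207·111.32)² + (-0.191·58.02)²) = √(530.99091 + 122.80673) = 25.569 km
F: √((0.132·111.32)² + (-0.115·58.02)²) = √(215.92069 + 44.51959) = 16.138 km
G: √((-0.057·111.32)² + (0.070·58.02)²) = √(40.26207 + 16.49497) = 7.534 km
H: √((0.230·111.32)² + (-0.308·58.02)²) = √(655.54433 + 319.34262) = 31.223 km
I: √((0.231·111.32)² + (0.184·58.02)²) = √(661.25711 + 113.97014) = 27.843 km
J: √((0.227·111.32)² + (0.314·58.02)²) = √(638.55471 + 331.90573) = 31.152 km
K: √((0.089·111.32)² + (0.084·58.02)²) = √(98.15816 + 23.75276) = 11.041 km
Minimum: G at 7.534 km.

G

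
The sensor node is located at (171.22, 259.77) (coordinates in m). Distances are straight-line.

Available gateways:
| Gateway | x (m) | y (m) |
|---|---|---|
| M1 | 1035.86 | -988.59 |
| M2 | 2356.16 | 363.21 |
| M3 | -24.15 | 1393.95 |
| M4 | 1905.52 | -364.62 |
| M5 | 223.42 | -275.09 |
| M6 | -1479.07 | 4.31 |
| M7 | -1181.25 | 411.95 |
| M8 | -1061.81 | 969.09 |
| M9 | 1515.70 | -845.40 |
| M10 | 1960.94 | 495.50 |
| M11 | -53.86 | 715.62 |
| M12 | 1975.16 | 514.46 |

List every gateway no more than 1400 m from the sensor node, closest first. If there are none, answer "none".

M11, M5, M3, M7

Distances from (171.22, 259.77):
M1: √((864.64)² + (-1248.36)²) = √(747602.3296 + 1558402.6896) = 1518.55 m
M2: √((2184.94)² + (103.44)²) = √(4773962.8036 + 10699.8336) = 2187.39 m
M3: √((-195.37)² + (1134.18)²) = √(38169.4369 + 1286364.2724) = 1150.88 m
M4: √((1734.30)² + (-624.39)²) = √(3007796.4900 + 389862.8721) = 1843.27 m
M5: √((52.20)² + (-534.86)²) = √(2724.8400 + 286075.2196) = 537.40 m
M6: √((-1650.29)² + (-255.46)²) = √(2723457.0841 + 65259.8116) = 1669.95 m
M7: √((-1352.47)² + (152.18)²) = √(1829175.1009 + 23158.7524) = 1361.00 m
M8: √((-1233.03)² + (709.32)²) = √(1520362.9809 + 503134.8624) = 1422.50 m
M9: √((1344.48)² + (-1105.17)²) = √(1807626.4704 + 1221400.7289) = 1740.41 m
M10: √((1789.72)² + (235.73)²) = √(3203097.6784 + 55568.6329) = 1805.18 m
M11: √((-225.08)² + (455.85)²) = √(50661.0064 + 207799.2225) = 508.39 m
M12: √((1803.94)² + (254.69)²) = √(3254199.5236 + 64866.9961) = 1821.83 m
Threshold 1400 m: M11 (508.39 m), M5 (537.40 m), M3 (1150.88 m), M7 (1361.00 m) are within range.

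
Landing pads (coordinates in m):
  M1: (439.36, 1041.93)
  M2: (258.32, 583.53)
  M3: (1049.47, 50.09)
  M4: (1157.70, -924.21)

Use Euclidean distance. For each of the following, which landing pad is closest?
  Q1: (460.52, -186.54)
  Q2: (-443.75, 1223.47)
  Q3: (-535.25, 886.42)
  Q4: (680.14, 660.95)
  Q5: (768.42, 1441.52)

Q1→M3; Q2→M1; Q3→M2; Q4→M2; Q5→M1

Q1 at (460.52, -186.54):
  M1: √((-21.16)² + (1228.47)²) = √(447.7456 + 1509138.5409) = 1228.65 m
  M2: √((-202.20)² + (770.07)²) = √(40884.8400 + 593007.8049) = 796.17 m
  M3: √((588.95)² + (236.63)²) = √(346862.1025 + 55993.7569) = 634.71 m
  M4: √((697.18)² + (-737.67)²) = √(486059.9524 + 544157.0289) = 1015.00 m
  → nearest: M3 (634.71 m)
Q2 at (-443.75, 1223.47):
  M1: √((883.11)² + (-181.54)²) = √(779883.2721 + 32956.7716) = 901.58 m
  M2: √((702.07)² + (-639.94)²) = √(492902.2849 + 409523.2036) = 949.96 m
  M3: √((1493.22)² + (-1173.38)²) = √(2229705.9684 + 1376820.6244) = 1899.09 m
  M4: √((1601.45)² + (-2147.68)²) = √(2564642.1025 + 4612529.3824) = 2679.02 m
  → nearest: M1 (901.58 m)
Q3 at (-535.25, 886.42):
  M1: √((974.61)² + (155.51)²) = √(949864.6521 + 24183.3601) = 986.94 m
  M2: √((793.57)² + (-302.89)²) = √(629753.3449 + 91742.3521) = 849.41 m
  M3: √((1584.72)² + (-836.33)²) = √(2511337.4784 + 699447.8689) = 1791.87 m
  M4: √((1692.95)² + (-1810.63)²) = √(2866079.7025 + 3278380.9969) = 2478.80 m
  → nearest: M2 (849.41 m)
Q4 at (680.14, 660.95):
  M1: √((-240.78)² + (380.98)²) = √(57975.0084 + 145145.7604) = 450.69 m
  M2: √((-421.82)² + (-77.42)²) = √(177932.1124 + 5993.8564) = 428.87 m
  M3: √((369.33)² + (-610.86)²) = √(136404.6489 + 373149.9396) = 713.83 m
  M4: √((477.56)² + (-1585.16)²) = √(228063.5536 + 2512732.2256) = 1655.53 m
  → nearest: M2 (428.87 m)
Q5 at (768.42, 1441.52):
  M1: √((-329.06)² + (-399.59)²) = √(108280.4836 + 159672.1681) = 517.64 m
  M2: √((-510.10)² + (-857.99)²) = √(260202.0100 + 736146.8401) = 998.17 m
  M3: √((281.05)² + (-1391.43)²) = √(78989.1025 + 1936077.4449) = 1419.53 m
  M4: √((389.28)² + (-2365.73)²) = √(151538.9184 + 5596678.4329) = 2397.54 m
  → nearest: M1 (517.64 m)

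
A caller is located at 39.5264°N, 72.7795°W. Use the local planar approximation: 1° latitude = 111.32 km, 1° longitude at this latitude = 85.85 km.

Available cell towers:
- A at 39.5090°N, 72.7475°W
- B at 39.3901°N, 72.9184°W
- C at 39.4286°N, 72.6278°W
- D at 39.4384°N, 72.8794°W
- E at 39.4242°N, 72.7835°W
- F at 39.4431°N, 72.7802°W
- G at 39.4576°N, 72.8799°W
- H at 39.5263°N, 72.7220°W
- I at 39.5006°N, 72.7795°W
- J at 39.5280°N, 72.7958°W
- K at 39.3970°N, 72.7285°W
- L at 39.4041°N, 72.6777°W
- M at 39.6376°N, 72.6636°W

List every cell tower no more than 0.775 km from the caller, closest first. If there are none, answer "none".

none

Distances from 39.5264°N, 72.7795°W:
A: 3.3614 km
B: 19.2980 km
C: 16.9747 km
D: 13.0200 km
E: 11.3821 km
F: 9.2732 km
G: 11.5304 km
H: 4.9364 km
I: 2.8721 km
J: 1.4106 km
K: 15.0555 km
L: 16.1781 km
M: 15.8820 km
Threshold 0.775 km: none within range.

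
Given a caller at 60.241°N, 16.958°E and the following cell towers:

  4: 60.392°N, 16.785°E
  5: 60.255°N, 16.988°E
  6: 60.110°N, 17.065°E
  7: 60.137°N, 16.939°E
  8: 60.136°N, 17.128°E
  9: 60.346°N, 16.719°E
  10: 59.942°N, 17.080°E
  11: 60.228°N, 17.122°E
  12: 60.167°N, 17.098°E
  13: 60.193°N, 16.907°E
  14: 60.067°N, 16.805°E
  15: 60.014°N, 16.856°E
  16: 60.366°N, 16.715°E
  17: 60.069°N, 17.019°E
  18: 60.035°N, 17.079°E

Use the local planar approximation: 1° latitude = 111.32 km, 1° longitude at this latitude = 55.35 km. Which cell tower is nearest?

5

Distances from 60.241°N, 16.958°E:
4: 19.345 km
5: 2.277 km
6: 15.740 km
7: 11.625 km
8: 15.005 km
9: 17.653 km
10: 33.963 km
11: 9.192 km
12: 11.310 km
13: 6.043 km
14: 21.140 km
15: 25.893 km
16: 19.353 km
17: 19.442 km
18: 23.890 km
Minimum: 5 at 2.277 km.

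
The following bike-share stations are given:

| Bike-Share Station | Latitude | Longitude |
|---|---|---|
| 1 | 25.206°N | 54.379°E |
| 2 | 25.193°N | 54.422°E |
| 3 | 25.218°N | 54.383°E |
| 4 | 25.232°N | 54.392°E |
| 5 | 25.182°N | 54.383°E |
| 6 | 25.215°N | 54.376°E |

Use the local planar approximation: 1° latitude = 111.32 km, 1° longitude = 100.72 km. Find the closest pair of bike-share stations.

3 and 6

Pairwise distances:
1–2: √((-0.013·111.32)² + (0.043·100.72)²) = √(2.09427 + 18.75721) = 4.566 km
1–3: √((0.012·111.32)² + (0.004·100.72)²) = √(1.78447 + 0.16231) = 1.395 km
1–4: √((0.026·111.32)² + (0.013·100.72)²) = √(8.37709 + 1.71442) = 3.177 km
1–5: √((-0.024·111.32)² + (0.004·100.72)²) = √(7.13787 + 0.16231) = 2.702 km
1–6: √((0.009·111.32)² + (-0.003·100.72)²) = √(1.00376 + 0.09130) = 1.046 km
2–3: √((0.025·111.32)² + (-0.039·100.72)²) = √(7.74509 + 15.42981) = 4.814 km
2–4: √((0.039·111.32)² + (-0.030·100.72)²) = √(18.84845 + 9.13007) = 5.289 km
2–5: √((-0.011·111.32)² + (-0.039·100.72)²) = √(1.49945 + 15.42981) = 4.115 km
2–6: √((0.022·111.32)² + (-0.046·100.72)²) = √(5.99780 + 21.46580) = 5.241 km
3–4: √((0.014·111.32)² + (0.009·100.72)²) = √(2.42886 + 0.82171) = 1.803 km
3–5: √((-0.036·111.32)² + (0.000·100.72)²) = √(16.06022 + 0.00000) = 4.008 km
3–6: √((-0.003·111.32)² + (-0.007·100.72)²) = √(0.11153 + 0.49708) = 0.780 km
4–5: √((-0.050·111.32)² + (-0.009·100.72)²) = √(30.98036 + 0.82171) = 5.639 km
4–6: √((-0.017·111.32)² + (-0.016·100.72)²) = √(3.58133 + 2.59700) = 2.486 km
5–6: √((0.033·111.32)² + (-0.007·100.72)²) = √(13.49504 + 0.49708) = 3.741 km
Closest pair: 3–6 at 0.780 km.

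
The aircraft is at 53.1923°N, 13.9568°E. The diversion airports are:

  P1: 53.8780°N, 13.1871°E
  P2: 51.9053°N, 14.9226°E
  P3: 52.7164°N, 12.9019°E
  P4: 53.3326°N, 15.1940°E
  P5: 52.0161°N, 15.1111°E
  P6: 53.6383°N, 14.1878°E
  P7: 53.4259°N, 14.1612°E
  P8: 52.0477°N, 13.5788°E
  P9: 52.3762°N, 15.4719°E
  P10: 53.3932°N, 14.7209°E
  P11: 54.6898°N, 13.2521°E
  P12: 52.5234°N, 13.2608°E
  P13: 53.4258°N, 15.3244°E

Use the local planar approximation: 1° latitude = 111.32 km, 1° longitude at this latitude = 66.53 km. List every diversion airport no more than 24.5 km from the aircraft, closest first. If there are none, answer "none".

none

Distances from 53.1923°N, 13.9568°E:
P1: 91.9177 km
P2: 157.0179 km
P3: 87.9327 km
P4: 83.7796 km
P5: 151.7940 km
P6: 51.9729 km
P7: 29.3454 km
P8: 129.8749 km
P9: 135.6981 km
P10: 55.5375 km
P11: 173.1691 km
P12: 87.6854 km
P13: 94.6265 km
Threshold 24.5 km: none within range.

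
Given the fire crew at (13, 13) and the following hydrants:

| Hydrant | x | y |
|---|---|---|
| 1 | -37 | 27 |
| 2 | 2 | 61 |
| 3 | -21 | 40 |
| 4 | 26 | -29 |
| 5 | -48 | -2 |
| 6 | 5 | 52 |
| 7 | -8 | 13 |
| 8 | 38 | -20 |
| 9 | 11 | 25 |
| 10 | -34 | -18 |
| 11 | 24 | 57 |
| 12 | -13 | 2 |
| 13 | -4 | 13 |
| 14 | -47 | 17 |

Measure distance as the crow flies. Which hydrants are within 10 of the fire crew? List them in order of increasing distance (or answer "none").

none

Distances from (13, 13):
1: √((-50)² + (14)²) = √(2500.000 + 196.000) = 51.9
2: √((-11)² + (48)²) = √(121.000 + 2304.000) = 49.2
3: √((-34)² + (27)²) = √(1156.000 + 729.000) = 43.4
4: √((13)² + (-42)²) = √(169.000 + 1764.000) = 44.0
5: √((-61)² + (-15)²) = √(3721.000 + 225.000) = 62.8
6: √((-8)² + (39)²) = √(64.000 + 1521.000) = 39.8
7: √((-21)² + (0)²) = √(441.000 + 0.000) = 21.0
8: √((25)² + (-33)²) = √(625.000 + 1089.000) = 41.4
9: √((-2)² + (12)²) = √(4.000 + 144.000) = 12.2
10: √((-47)² + (-31)²) = √(2209.000 + 961.000) = 56.3
11: √((11)² + (44)²) = √(121.000 + 1936.000) = 45.4
12: √((-26)² + (-11)²) = √(676.000 + 121.000) = 28.2
13: √((-17)² + (0)²) = √(289.000 + 0.000) = 17.0
14: √((-60)² + (4)²) = √(3600.000 + 16.000) = 60.1
Threshold 10: none within range.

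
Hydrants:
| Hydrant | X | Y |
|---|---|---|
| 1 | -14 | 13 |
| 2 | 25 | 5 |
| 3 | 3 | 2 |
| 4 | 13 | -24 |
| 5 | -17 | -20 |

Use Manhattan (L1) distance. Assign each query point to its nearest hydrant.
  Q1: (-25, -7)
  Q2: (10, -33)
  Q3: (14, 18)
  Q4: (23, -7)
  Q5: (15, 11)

Q1 at (-25, -7):
  1: 31
  2: 62
  3: 37
  4: 55
  5: 21
  → nearest: 5 (21)
Q2 at (10, -33):
  1: 70
  2: 53
  3: 42
  4: 12
  5: 40
  → nearest: 4 (12)
Q3 at (14, 18):
  1: 33
  2: 24
  3: 27
  4: 43
  5: 69
  → nearest: 2 (24)
Q4 at (23, -7):
  1: 57
  2: 14
  3: 29
  4: 27
  5: 53
  → nearest: 2 (14)
Q5 at (15, 11):
  1: 31
  2: 16
  3: 21
  4: 37
  5: 63
  → nearest: 2 (16)

Q1→5; Q2→4; Q3→2; Q4→2; Q5→2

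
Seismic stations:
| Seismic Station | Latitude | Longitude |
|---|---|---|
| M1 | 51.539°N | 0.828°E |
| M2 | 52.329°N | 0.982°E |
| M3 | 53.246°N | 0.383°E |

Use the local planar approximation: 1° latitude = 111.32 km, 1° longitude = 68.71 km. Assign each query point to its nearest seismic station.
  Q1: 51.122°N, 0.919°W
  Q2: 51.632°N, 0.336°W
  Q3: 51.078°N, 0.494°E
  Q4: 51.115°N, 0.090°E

Q1 at 51.122°N, 0.919°W:
  M1: 128.700 km
  M2: 187.389 km
  M3: 252.802 km
  → nearest: M1 (128.700 km)
Q2 at 51.632°N, 0.336°W:
  M1: 80.646 km
  M2: 119.253 km
  M3: 186.339 km
  → nearest: M1 (80.646 km)
Q3 at 51.078°N, 0.494°E:
  M1: 56.216 km
  M2: 143.241 km
  M3: 241.462 km
  → nearest: M1 (56.216 km)
Q4 at 51.115°N, 0.090°E:
  M1: 69.276 km
  M2: 148.391 km
  M3: 238.076 km
  → nearest: M1 (69.276 km)

Q1→M1; Q2→M1; Q3→M1; Q4→M1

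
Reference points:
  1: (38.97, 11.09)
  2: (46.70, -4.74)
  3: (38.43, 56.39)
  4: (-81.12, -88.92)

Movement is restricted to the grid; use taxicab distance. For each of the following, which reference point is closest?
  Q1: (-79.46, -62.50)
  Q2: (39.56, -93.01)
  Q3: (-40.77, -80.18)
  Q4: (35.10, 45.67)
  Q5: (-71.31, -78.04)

Q1 at (-79.46, -62.50):
  1: |118.43| + |73.59| = 118.43 + 73.59 = 192.02
  2: |126.16| + |57.76| = 126.16 + 57.76 = 183.92
  3: |117.89| + |118.89| = 117.89 + 118.89 = 236.78
  4: |-1.66| + |-26.42| = 1.66 + 26.42 = 28.08
  → nearest: 4 (28.08)
Q2 at (39.56, -93.01):
  1: |-0.59| + |104.10| = 0.59 + 104.10 = 104.69
  2: |7.14| + |88.27| = 7.14 + 88.27 = 95.41
  3: |-1.13| + |149.40| = 1.13 + 149.40 = 150.53
  4: |-120.68| + |4.09| = 120.68 + 4.09 = 124.77
  → nearest: 2 (95.41)
Q3 at (-40.77, -80.18):
  1: |79.74| + |91.27| = 79.74 + 91.27 = 171.01
  2: |87.47| + |75.44| = 87.47 + 75.44 = 162.91
  3: |79.20| + |136.57| = 79.20 + 136.57 = 215.77
  4: |-40.35| + |-8.74| = 40.35 + 8.74 = 49.09
  → nearest: 4 (49.09)
Q4 at (35.10, 45.67):
  1: |3.87| + |-34.58| = 3.87 + 34.58 = 38.45
  2: |11.60| + |-50.41| = 11.60 + 50.41 = 62.01
  3: |3.33| + |10.72| = 3.33 + 10.72 = 14.05
  4: |-116.22| + |-134.59| = 116.22 + 134.59 = 250.81
  → nearest: 3 (14.05)
Q5 at (-71.31, -78.04):
  1: |110.28| + |89.13| = 110.28 + 89.13 = 199.41
  2: |118.01| + |73.30| = 118.01 + 73.30 = 191.31
  3: |109.74| + |134.43| = 109.74 + 134.43 = 244.17
  4: |-9.81| + |-10.88| = 9.81 + 10.88 = 20.69
  → nearest: 4 (20.69)

Q1→4; Q2→2; Q3→4; Q4→3; Q5→4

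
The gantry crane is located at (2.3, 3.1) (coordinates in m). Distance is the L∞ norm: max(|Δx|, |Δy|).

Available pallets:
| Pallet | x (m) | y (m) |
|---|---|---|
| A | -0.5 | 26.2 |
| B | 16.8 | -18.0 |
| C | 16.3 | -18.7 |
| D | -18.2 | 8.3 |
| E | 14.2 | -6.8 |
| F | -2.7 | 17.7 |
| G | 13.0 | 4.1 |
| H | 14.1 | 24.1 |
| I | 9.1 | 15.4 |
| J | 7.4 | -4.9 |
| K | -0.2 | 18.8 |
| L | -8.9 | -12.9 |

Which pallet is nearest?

J

Distances from (2.3, 3.1):
A: 23.1 m
B: 21.1 m
C: 21.8 m
D: 20.5 m
E: 11.9 m
F: 14.6 m
G: 10.7 m
H: 21.0 m
I: 12.3 m
J: 8.0 m
K: 15.7 m
L: 16.0 m
Minimum: J at 8.0 m.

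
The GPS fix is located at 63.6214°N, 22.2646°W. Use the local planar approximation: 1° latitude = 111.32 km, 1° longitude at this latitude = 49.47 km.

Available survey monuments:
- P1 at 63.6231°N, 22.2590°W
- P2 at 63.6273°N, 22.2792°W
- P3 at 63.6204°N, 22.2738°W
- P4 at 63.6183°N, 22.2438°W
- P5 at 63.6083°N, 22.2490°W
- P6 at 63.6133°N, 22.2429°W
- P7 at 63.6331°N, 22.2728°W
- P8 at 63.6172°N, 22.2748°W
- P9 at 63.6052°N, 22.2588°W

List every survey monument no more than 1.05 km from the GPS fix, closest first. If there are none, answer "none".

P1, P3, P8, P2

Distances from 63.6214°N, 22.2646°W:
P1: 0.3355 km
P2: 0.9762 km
P3: 0.4685 km
P4: 1.0853 km
P5: 1.6499 km
P6: 1.4019 km
P7: 1.3642 km
P8: 0.6879 km
P9: 1.8261 km
Threshold 1.05 km: P1 (0.3355 km), P3 (0.4685 km), P8 (0.6879 km), P2 (0.9762 km) are within range.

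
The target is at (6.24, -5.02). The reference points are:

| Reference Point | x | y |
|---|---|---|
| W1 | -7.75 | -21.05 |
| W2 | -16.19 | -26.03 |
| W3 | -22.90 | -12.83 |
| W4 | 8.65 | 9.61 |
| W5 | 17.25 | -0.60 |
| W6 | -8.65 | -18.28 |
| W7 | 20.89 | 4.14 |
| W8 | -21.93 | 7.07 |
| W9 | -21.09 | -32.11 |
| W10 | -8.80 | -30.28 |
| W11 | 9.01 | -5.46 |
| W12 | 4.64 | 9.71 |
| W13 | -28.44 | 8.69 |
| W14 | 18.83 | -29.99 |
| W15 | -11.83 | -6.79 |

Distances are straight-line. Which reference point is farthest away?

W9

Distances from (6.24, -5.02):
W1: 21.28
W2: 30.73
W3: 30.17
W4: 14.83
W5: 11.86
W6: 19.94
W7: 17.28
W8: 30.65
W9: 38.48
W10: 29.40
W11: 2.80
W12: 14.82
W13: 37.29
W14: 27.96
W15: 18.16
Maximum: W9 at 38.48.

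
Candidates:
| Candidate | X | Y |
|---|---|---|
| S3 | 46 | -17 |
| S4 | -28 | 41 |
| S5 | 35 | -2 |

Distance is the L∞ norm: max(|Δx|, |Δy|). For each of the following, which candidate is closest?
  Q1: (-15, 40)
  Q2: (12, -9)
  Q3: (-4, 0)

Q1 at (-15, 40):
  S3: max(|61|, |-57|) = 61
  S4: max(|-13|, |1|) = 13
  S5: max(|50|, |-42|) = 50
  → nearest: S4 (13)
Q2 at (12, -9):
  S3: max(|34|, |-8|) = 34
  S4: max(|-40|, |50|) = 50
  S5: max(|23|, |7|) = 23
  → nearest: S5 (23)
Q3 at (-4, 0):
  S3: max(|50|, |-17|) = 50
  S4: max(|-24|, |41|) = 41
  S5: max(|39|, |-2|) = 39
  → nearest: S5 (39)

Q1→S4; Q2→S5; Q3→S5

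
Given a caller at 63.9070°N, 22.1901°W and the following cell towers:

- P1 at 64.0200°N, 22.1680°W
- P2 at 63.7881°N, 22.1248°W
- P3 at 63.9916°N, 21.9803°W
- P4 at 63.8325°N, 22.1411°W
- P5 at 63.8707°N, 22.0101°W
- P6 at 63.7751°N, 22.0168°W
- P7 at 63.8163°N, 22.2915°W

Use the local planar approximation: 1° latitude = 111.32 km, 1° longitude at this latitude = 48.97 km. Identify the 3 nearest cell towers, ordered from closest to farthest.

Distances from 63.9070°N, 22.1901°W:
P1: √((0.1130·111.32)² + (0.0221·48.97)²) = √(158.235266 + 1.171237) = 12.6256 km
P2: √((-0.1189·111.32)² + (0.0653·48.97)²) = √(175.190319 + 10.225548) = 13.6167 km
P3: √((0.0846·111.32)² + (0.2098·48.97)²) = √(88.692546 + 105.553144) = 13.9372 km
P4: √((-0.0745·111.32)² + (0.0490·48.97)²) = √(68.779488 + 5.757744) = 8.6335 km
P5: √((-0.0363·111.32)² + (0.1800·48.97)²) = √(16.329002 + 77.697173) = 9.6967 km
P6: √((-0.1319·111.32)² + (0.1733·48.97)²) = √(215.593661 + 72.020699) = 16.9592 km
P7: √((-0.0907·111.32)² + (-0.1014·48.97)²) = √(101.943836 + 24.656766) = 11.2517 km
Sorted: P4 (8.6335 km) < P5 (9.6967 km) < P7 (11.2517 km) < P1 (12.6256 km) < P2 (13.6167 km) < …

P4, P5, P7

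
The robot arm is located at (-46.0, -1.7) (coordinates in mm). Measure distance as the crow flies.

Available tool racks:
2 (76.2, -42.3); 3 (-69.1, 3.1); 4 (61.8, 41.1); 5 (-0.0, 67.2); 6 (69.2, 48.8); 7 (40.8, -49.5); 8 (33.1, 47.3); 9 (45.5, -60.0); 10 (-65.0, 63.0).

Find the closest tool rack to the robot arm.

3

Distances from (-46.0, -1.7):
2: √((122.2)² + (-40.6)²) = √(14932.840 + 1648.360) = 128.8 mm
3: √((-23.1)² + (4.8)²) = √(533.610 + 23.040) = 23.6 mm
4: √((107.8)² + (42.8)²) = √(11620.840 + 1831.840) = 116.0 mm
5: √((46.0)² + (68.9)²) = √(2116.000 + 4747.210) = 82.8 mm
6: √((115.2)² + (50.5)²) = √(13271.040 + 2550.250) = 125.8 mm
7: √((86.8)² + (-47.8)²) = √(7534.240 + 2284.840) = 99.1 mm
8: √((79.1)² + (49.0)²) = √(6256.810 + 2401.000) = 93.0 mm
9: √((91.5)² + (-58.3)²) = √(8372.250 + 3398.890) = 108.5 mm
10: √((-19.0)² + (64.7)²) = √(361.000 + 4186.090) = 67.4 mm
Minimum: 3 at 23.6 mm.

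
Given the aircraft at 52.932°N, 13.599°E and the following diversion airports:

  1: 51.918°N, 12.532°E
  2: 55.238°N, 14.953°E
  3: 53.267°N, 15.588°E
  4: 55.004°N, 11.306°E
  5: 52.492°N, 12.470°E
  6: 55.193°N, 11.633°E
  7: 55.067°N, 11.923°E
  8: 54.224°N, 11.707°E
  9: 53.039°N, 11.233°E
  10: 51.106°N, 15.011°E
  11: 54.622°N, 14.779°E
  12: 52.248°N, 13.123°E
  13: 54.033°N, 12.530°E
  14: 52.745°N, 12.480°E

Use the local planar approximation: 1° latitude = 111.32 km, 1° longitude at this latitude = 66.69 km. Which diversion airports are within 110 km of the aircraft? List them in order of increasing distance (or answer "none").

14, 12, 5

Distances from 52.932°N, 13.599°E:
1: √((-1.014·111.32)² + (-1.067·66.69)²) = √(12741.55125 + 5063.49370) = 133.436 km
2: √((2.306·111.32)² + (1.354·66.69)²) = √(65896.90254 + 8153.77576) = 272.123 km
3: √((0.335·111.32)² + (1.989·66.69)²) = √(1390.70818 + 17595.07009) = 137.789 km
4: √((2.072·111.32)² + (-2.293·66.69)²) = √(53201.74748 + 23384.57839) = 276.742 km
5: √((-0.440·111.32)² + (-1.129·66.69)²) = √(2399.11877 + 5669.03735) = 89.823 km
6: √((2.261·111.32)² + (-1.966·66.69)²) = √(63350.13140 + 17190.49815) = 283.797 km
7: √((2.135·111.32)² + (-1.676·66.69)²) = √(56486.17329 + 12493.07834) = 262.639 km
8: √((1.292·111.32)² + (-1.892·66.69)²) = √(20685.75719 + 15920.75646) = 191.328 km
9: √((0.107·111.32)² + (-2.366·66.69)²) = √(141.87764 + 24897.22336) = 158.237 km
10: √((-1.826·111.32)² + (1.412·66.69)²) = √(41318.82299 + 8867.28829) = 224.023 km
11: √((1.690·111.32)² + (1.180·66.69)²) = √(35393.19791 + 6192.77711) = 203.926 km
12: √((-0.684·111.32)² + (-0.476·66.69)²) = √(5797.73817 + 1007.70947) = 82.495 km
13: √((1.101·111.32)² + (-1.069·66.69)²) = √(15021.76741 + 5082.49366) = 141.789 km
14: √((-0.187·111.32)² + (-1.119·66.69)²) = √(433.34083 + 5569.05629) = 77.475 km
Threshold 110 km: 14 (77.475 km), 12 (82.495 km), 5 (89.823 km) are within range.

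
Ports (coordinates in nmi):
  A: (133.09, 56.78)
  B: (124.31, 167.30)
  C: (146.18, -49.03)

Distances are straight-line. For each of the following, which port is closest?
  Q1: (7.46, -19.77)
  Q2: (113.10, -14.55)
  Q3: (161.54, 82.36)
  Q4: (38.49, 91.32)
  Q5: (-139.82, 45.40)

Q1 at (7.46, -19.77):
  A: 147.11 nmi
  B: 220.57 nmi
  C: 141.77 nmi
  → nearest: C (141.77 nmi)
Q2 at (113.10, -14.55):
  A: 74.08 nmi
  B: 182.20 nmi
  C: 47.78 nmi
  → nearest: C (47.78 nmi)
Q3 at (161.54, 82.36):
  A: 38.26 nmi
  B: 92.74 nmi
  C: 132.28 nmi
  → nearest: A (38.26 nmi)
Q4 at (38.49, 91.32):
  A: 100.71 nmi
  B: 114.62 nmi
  C: 176.90 nmi
  → nearest: A (100.71 nmi)
Q5 at (-139.82, 45.40):
  A: 273.15 nmi
  B: 290.90 nmi
  C: 301.19 nmi
  → nearest: A (273.15 nmi)

Q1→C; Q2→C; Q3→A; Q4→A; Q5→A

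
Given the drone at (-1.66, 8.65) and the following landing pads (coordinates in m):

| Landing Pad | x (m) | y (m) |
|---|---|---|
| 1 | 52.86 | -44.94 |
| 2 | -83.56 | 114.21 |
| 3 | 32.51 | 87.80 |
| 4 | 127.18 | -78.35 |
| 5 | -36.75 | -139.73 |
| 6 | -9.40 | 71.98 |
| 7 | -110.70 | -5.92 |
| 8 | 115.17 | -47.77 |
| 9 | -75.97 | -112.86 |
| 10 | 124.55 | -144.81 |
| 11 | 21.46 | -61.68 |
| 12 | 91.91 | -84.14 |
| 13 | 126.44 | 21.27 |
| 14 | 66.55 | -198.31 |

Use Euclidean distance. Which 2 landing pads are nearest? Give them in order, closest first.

6, 11

Distances from (-1.66, 8.65):
1: √((54.52)² + (-53.59)²) = √(2972.4304 + 2871.8881) = 76.45 m
2: √((-81.90)² + (105.56)²) = √(6707.6100 + 11142.9136) = 133.61 m
3: √((34.17)² + (79.15)²) = √(1167.5889 + 6264.7225) = 86.21 m
4: √((128.84)² + (-87.00)²) = √(16599.7456 + 7569.0000) = 155.46 m
5: √((-35.09)² + (-148.38)²) = √(1231.3081 + 22016.6244) = 152.47 m
6: √((-7.74)² + (63.33)²) = √(59.9076 + 4010.6889) = 63.80 m
7: √((-109.04)² + (-14.57)²) = √(11889.7216 + 212.2849) = 110.01 m
8: √((116.83)² + (-56.42)²) = √(13649.2489 + 3183.2164) = 129.74 m
9: √((-74.31)² + (-121.51)²) = √(5521.9761 + 14764.6801) = 142.43 m
10: √((126.21)² + (-153.46)²) = √(15928.9641 + 23549.9716) = 198.69 m
11: √((23.12)² + (-70.33)²) = √(534.5344 + 4946.3089) = 74.03 m
12: √((93.57)² + (-92.79)²) = √(8755.3449 + 8609.9841) = 131.78 m
13: √((128.10)² + (12.62)²) = √(16409.6100 + 159.2644) = 128.72 m
14: √((68.21)² + (-206.96)²) = √(4652.6041 + 42832.4416) = 217.91 m
Sorted: 6 (63.80 m) < 11 (74.03 m) < 1 (76.45 m) < 3 (86.21 m) < …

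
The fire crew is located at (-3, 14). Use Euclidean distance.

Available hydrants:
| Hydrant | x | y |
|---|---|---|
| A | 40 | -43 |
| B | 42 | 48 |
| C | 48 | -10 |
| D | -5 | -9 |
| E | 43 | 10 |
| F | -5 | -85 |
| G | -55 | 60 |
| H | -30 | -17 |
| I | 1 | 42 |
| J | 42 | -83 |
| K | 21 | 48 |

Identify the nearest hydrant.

Distances from (-3, 14):
A: √((43)² + (-57)²) = √(1849.0000 + 3249.0000) = 71.40
B: √((45)² + (34)²) = √(2025.0000 + 1156.0000) = 56.40
C: √((51)² + (-24)²) = √(2601.0000 + 576.0000) = 56.36
D: √((-2)² + (-23)²) = √(4.0000 + 529.0000) = 23.09
E: √((46)² + (-4)²) = √(2116.0000 + 16.0000) = 46.17
F: √((-2)² + (-99)²) = √(4.0000 + 9801.0000) = 99.02
G: √((-52)² + (46)²) = √(2704.0000 + 2116.0000) = 69.43
H: √((-27)² + (-31)²) = √(729.0000 + 961.0000) = 41.11
I: √((4)² + (28)²) = √(16.0000 + 784.0000) = 28.28
J: √((45)² + (-97)²) = √(2025.0000 + 9409.0000) = 106.93
K: √((24)² + (34)²) = √(576.0000 + 1156.0000) = 41.62
Minimum: D at 23.09.

D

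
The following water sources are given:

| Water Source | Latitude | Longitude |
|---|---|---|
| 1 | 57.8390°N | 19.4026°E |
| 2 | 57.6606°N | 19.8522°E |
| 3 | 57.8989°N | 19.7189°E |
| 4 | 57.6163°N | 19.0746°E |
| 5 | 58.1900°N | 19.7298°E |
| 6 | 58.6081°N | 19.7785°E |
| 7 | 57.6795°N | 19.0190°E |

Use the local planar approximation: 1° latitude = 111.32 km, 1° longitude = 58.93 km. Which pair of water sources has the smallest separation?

4 and 7

Pairwise distances:
4–7: 7.7610 km
1–3: 19.7964 km
2–3: 27.6662 km
1–7: 28.7449 km
1–4: 31.4357 km
3–5: 32.4116 km
1–2: 33.1116 km
1–5: 43.5720 km
2–4: 46.0886 km
5–6: 46.6313 km
3–7: 47.9340 km
2–7: 49.1455 km
3–4: 49.3081 km
2–5: 59.3726 km
5–7: 70.5980 km
4–5: 74.6288 km
3–6: 79.0262 km
1–6: 88.4355 km
2–6: 105.5651 km
6–7: 112.6452 km
4–6: 117.9424 km
Closest pair: 4–7 at 7.7610 km.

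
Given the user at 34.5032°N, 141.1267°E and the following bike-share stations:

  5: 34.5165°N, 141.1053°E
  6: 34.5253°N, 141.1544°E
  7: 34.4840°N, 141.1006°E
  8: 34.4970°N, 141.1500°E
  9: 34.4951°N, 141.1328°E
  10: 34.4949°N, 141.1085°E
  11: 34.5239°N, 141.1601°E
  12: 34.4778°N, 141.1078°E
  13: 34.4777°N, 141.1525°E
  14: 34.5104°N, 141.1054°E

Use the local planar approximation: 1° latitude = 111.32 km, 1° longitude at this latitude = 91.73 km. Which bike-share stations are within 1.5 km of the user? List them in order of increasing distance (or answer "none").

9

Distances from 34.5032°N, 141.1267°E:
5: √((0.0133·111.32)² + (-0.0214·91.73)²) = √(2.192046 + 3.853455) = 2.4588 km
6: √((0.0221·111.32)² + (0.0277·91.73)²) = √(6.052446 + 6.456280) = 3.5368 km
7: √((-0.0192·111.32)² + (-0.0261·91.73)²) = √(4.568239 + 5.731969) = 3.2094 km
8: √((-0.0062·111.32)² + (0.0233·91.73)²) = √(0.476354 + 4.568090) = 2.2460 km
9: √((-0.0081·111.32)² + (0.0061·91.73)²) = √(0.813048 + 0.313100) = 1.0612 km
10: √((-0.0083·111.32)² + (-0.0182·91.73)²) = √(0.853695 + 2.787184) = 1.9081 km
11: √((0.0207·111.32)² + (0.0334·91.73)²) = √(5.309909 + 9.386760) = 3.8336 km
12: √((-0.0254·111.32)² + (-0.0189·91.73)²) = √(7.994915 + 3.005705) = 3.3167 km
13: √((-0.0255·111.32)² + (0.0258·91.73)²) = √(8.057991 + 5.600956) = 3.6958 km
14: √((0.0072·111.32)² + (-0.0213·91.73)²) = √(0.642409 + 3.817526) = 2.1119 km
Threshold 1.5 km: 9 (1.0612 km) is within range.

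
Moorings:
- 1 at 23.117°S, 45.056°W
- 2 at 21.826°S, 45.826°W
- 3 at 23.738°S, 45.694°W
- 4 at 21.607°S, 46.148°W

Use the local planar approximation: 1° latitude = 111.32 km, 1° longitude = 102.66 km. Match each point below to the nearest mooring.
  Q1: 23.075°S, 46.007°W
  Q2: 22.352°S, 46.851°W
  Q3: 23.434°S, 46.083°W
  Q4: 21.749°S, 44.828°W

Q1→3; Q2→4; Q3→3; Q4→2

Q1 at 23.075°S, 46.007°W:
  1: 97.742 km
  2: 140.275 km
  3: 80.497 km
  4: 164.058 km
  → nearest: 3 (80.497 km)
Q2 at 22.352°S, 46.851°W:
  1: 203.001 km
  2: 120.421 km
  3: 194.714 km
  4: 109.938 km
  → nearest: 4 (109.938 km)
Q3 at 23.434°S, 46.083°W:
  1: 111.181 km
  2: 180.936 km
  3: 52.345 km
  4: 203.491 km
  → nearest: 3 (52.345 km)
Q4 at 21.749°S, 44.828°W:
  1: 154.074 km
  2: 102.813 km
  3: 238.597 km
  4: 136.430 km
  → nearest: 2 (102.813 km)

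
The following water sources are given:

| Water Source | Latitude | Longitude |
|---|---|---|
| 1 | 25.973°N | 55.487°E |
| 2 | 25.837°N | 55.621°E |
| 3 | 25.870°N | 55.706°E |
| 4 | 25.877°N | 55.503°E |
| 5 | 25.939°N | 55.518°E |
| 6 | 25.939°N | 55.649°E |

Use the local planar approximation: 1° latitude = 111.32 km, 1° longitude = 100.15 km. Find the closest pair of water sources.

1 and 5

Pairwise distances:
1–2: 20.231 km
1–3: 24.749 km
1–4: 10.806 km
1–5: 4.895 km
1–6: 16.660 km
2–3: 9.272 km
2–4: 12.629 km
2–5: 15.341 km
2–6: 11.696 km
3–4: 20.345 km
3–5: 20.335 km
3–6: 9.570 km
4–5: 7.063 km
4–6: 16.169 km
5–6: 13.120 km
Closest pair: 1–5 at 4.895 km.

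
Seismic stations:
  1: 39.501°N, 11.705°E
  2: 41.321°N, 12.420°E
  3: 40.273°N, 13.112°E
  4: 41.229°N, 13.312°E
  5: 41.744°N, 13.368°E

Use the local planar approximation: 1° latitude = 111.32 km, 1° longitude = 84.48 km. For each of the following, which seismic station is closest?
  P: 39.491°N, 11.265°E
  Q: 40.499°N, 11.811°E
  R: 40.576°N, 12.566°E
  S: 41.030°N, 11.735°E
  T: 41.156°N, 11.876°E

P at 39.491°N, 11.265°E:
  1: 37.188 km
  2: 225.878 km
  3: 178.675 km
  4: 259.494 km
  5: 307.354 km
  → nearest: 1 (37.188 km)
Q at 40.499°N, 11.811°E:
  1: 111.458 km
  2: 104.977 km
  3: 112.751 km
  4: 150.609 km
  5: 191.075 km
  → nearest: 2 (104.977 km)
R at 40.576°N, 12.566°E:
  1: 140.041 km
  2: 83.846 km
  3: 57.143 km
  4: 96.208 km
  5: 146.616 km
  → nearest: 3 (57.143 km)
S at 41.030°N, 11.735°E:
  1: 170.227 km
  2: 66.319 km
  3: 143.644 km
  4: 135.054 km
  5: 159.215 km
  → nearest: 2 (66.319 km)
T at 41.156°N, 11.876°E:
  1: 184.800 km
  2: 49.492 km
  3: 143.405 km
  4: 121.585 km
  5: 142.027 km
  → nearest: 2 (49.492 km)

P→1; Q→2; R→3; S→2; T→2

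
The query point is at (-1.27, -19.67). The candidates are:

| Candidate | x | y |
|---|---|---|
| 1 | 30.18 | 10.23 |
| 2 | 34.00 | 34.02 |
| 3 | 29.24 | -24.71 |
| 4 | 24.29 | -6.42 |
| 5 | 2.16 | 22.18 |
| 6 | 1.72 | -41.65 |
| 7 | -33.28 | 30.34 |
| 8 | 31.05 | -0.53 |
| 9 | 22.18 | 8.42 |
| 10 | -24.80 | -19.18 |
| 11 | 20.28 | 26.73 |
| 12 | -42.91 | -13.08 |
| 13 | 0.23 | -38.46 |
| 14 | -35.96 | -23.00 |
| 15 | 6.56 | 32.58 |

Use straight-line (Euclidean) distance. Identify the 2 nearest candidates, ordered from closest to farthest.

Distances from (-1.27, -19.67):
1: √((31.45)² + (29.90)²) = √(989.1025 + 894.0100) = 43.39
2: √((35.27)² + (53.69)²) = √(1243.9729 + 2882.6161) = 64.24
3: √((30.51)² + (-5.04)²) = √(930.8601 + 25.4016) = 30.92
4: √((25.56)² + (13.25)²) = √(653.3136 + 175.5625) = 28.79
5: √((3.43)² + (41.85)²) = √(11.7649 + 1751.4225) = 41.99
6: √((2.99)² + (-21.98)²) = √(8.9401 + 483.1204) = 22.18
7: √((-32.01)² + (50.01)²) = √(1024.6401 + 2501.0001) = 59.38
8: √((32.32)² + (19.14)²) = √(1044.5824 + 366.3396) = 37.56
9: √((23.45)² + (28.09)²) = √(549.9025 + 789.0481) = 36.59
10: √((-23.53)² + (0.49)²) = √(553.6609 + 0.2401) = 23.54
11: √((21.55)² + (46.40)²) = √(464.4025 + 2152.9600) = 51.16
12: √((-41.64)² + (6.59)²) = √(1733.8896 + 43.4281) = 42.16
13: √((1.50)² + (-18.79)²) = √(2.2500 + 353.0641) = 18.85
14: √((-34.69)² + (-3.33)²) = √(1203.3961 + 11.0889) = 34.85
15: √((7.83)² + (52.25)²) = √(61.3089 + 2730.0625) = 52.83
Sorted: 13 (18.85) < 6 (22.18) < 10 (23.54) < 4 (28.79) < …

13, 6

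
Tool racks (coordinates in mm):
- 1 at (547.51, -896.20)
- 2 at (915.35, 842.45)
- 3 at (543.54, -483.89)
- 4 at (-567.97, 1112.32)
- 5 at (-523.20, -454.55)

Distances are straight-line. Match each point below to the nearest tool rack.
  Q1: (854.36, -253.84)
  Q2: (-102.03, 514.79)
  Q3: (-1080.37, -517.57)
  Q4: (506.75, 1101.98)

Q1→3; Q2→4; Q3→5; Q4→2

Q1 at (854.36, -253.84):
  1: 711.89 mm
  2: 1097.99 mm
  3: 386.69 mm
  4: 1972.16 mm
  5: 1392.10 mm
  → nearest: 3 (386.69 mm)
Q2 at (-102.03, 514.79):
  1: 1553.32 mm
  2: 1068.84 mm
  3: 1189.17 mm
  4: 757.72 mm
  5: 1056.88 mm
  → nearest: 4 (757.72 mm)
Q3 at (-1080.37, -517.57):
  1: 1671.33 mm
  2: 2415.07 mm
  3: 1624.26 mm
  4: 1708.54 mm
  5: 560.72 mm
  → nearest: 5 (560.72 mm)
Q4 at (506.75, 1101.98):
  1: 1998.60 mm
  2: 484.06 mm
  3: 1586.30 mm
  4: 1074.77 mm
  5: 1866.44 mm
  → nearest: 2 (484.06 mm)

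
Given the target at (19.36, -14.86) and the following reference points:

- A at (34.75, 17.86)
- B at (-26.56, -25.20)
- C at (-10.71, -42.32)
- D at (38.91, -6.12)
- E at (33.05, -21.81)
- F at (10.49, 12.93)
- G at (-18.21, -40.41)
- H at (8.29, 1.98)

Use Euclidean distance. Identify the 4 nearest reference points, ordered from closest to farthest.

Distances from (19.36, -14.86):
A: 36.16
B: 47.07
C: 40.72
D: 21.41
E: 15.35
F: 29.17
G: 45.43
H: 20.15
Sorted: E (15.35) < H (20.15) < D (21.41) < F (29.17) < A (36.16) < C (40.72) < …

E, H, D, F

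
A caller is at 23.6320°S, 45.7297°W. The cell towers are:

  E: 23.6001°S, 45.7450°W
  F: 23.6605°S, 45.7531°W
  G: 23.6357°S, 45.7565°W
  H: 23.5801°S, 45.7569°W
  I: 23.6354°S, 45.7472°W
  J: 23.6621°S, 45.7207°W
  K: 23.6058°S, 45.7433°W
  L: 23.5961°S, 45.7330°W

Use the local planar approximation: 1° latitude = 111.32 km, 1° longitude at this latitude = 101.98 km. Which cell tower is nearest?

Distances from 23.6320°S, 45.7297°W:
E: √((0.0319·111.32)² + (-0.0153·101.98)²) = √(12.610368 + 2.434517) = 3.8788 km
F: √((-0.0285·111.32)² + (-0.0234·101.98)²) = √(10.065518 + 5.694580) = 3.9699 km
G: √((-0.0037·111.32)² + (-0.0268·101.98)²) = √(0.169648 + 7.469639) = 2.7639 km
H: √((0.0519·111.32)² + (-0.0272·101.98)²) = √(33.379599 + 7.694277) = 6.4089 km
I: √((-0.0034·111.32)² + (-0.0175·101.98)²) = √(0.143253 + 3.184976) = 1.8243 km
J: √((-0.0301·111.32)² + (0.0090·101.98)²) = √(11.227405 + 0.842394) = 3.4742 km
K: √((0.0262·111.32)² + (-0.0136·101.98)²) = √(8.506462 + 1.923569) = 3.2296 km
L: √((0.0359·111.32)² + (-0.0033·101.98)²) = √(15.971117 + 0.113255) = 4.0105 km
Minimum: I at 1.8243 km.

I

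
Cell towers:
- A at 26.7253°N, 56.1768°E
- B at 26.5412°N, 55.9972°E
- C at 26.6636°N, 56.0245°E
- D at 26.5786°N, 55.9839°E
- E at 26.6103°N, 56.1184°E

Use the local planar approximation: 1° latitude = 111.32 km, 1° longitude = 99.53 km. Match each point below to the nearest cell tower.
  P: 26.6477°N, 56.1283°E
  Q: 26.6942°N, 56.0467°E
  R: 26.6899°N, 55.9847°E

P→E; Q→C; R→C

P at 26.6477°N, 56.1283°E:
  A: 9.8957 km
  B: 17.6299 km
  C: 10.4817 km
  D: 16.3012 km
  E: 4.2784 km
  → nearest: E (4.2784 km)
Q at 26.6942°N, 56.0467°E:
  A: 13.4037 km
  B: 17.7302 km
  C: 4.0603 km
  D: 14.3063 km
  E: 11.7540 km
  → nearest: C (4.0603 km)
R at 26.6899°N, 55.9847°E:
  A: 19.5216 km
  B: 16.6000 km
  C: 4.9258 km
  D: 12.3902 km
  E: 15.9875 km
  → nearest: C (4.9258 km)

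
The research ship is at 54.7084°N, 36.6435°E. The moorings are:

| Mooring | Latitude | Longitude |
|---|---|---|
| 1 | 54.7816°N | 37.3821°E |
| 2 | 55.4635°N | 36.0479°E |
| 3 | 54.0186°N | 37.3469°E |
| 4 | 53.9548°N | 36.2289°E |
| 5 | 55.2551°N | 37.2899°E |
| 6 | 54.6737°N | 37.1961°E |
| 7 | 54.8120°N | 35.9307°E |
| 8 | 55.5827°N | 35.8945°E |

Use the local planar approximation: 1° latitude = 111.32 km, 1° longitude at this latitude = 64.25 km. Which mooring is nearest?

Distances from 54.7084°N, 36.6435°E:
1: 48.1496 km
2: 92.3585 km
3: 89.1007 km
4: 88.0184 km
5: 73.6791 km
6: 35.7141 km
7: 47.2272 km
8: 108.5744 km
Minimum: 6 at 35.7141 km.

6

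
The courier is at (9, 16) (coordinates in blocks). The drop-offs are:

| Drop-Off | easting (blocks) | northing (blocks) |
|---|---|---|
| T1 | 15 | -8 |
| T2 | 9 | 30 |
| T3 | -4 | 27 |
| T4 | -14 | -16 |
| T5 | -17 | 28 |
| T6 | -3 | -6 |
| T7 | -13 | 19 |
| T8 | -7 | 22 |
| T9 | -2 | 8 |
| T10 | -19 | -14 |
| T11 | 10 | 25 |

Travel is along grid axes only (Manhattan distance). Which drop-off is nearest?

T11

Distances from (9, 16):
T1: |6| + |-24| = 6 + 24 = 30 blocks
T2: |0| + |14| = 0 + 14 = 14 blocks
T3: |-13| + |11| = 13 + 11 = 24 blocks
T4: |-23| + |-32| = 23 + 32 = 55 blocks
T5: |-26| + |12| = 26 + 12 = 38 blocks
T6: |-12| + |-22| = 12 + 22 = 34 blocks
T7: |-22| + |3| = 22 + 3 = 25 blocks
T8: |-16| + |6| = 16 + 6 = 22 blocks
T9: |-11| + |-8| = 11 + 8 = 19 blocks
T10: |-28| + |-30| = 28 + 30 = 58 blocks
T11: |1| + |9| = 1 + 9 = 10 blocks
Minimum: T11 at 10 blocks.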